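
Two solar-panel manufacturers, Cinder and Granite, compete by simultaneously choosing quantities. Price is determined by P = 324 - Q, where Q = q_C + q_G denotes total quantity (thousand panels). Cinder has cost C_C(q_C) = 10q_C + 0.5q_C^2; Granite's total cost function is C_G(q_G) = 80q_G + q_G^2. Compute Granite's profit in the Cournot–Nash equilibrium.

Cinder's profit: π_C = (324 - Q)q_C - (10q_C + (1/2)q_C²). Setting ∂π_C/∂q_C = 0: 314 - 3q_C - (q_G) = 0.
Granite's first-order condition: 244 - 4q_G - (q_C) = 0.
Rearranging gives the reaction functions q_C = (314 - q_G)/3 and q_G = (244 - q_C)/4.
Substituting one into the other gives q_C = 92 and q_G = 38.
Price P = 324 - 130 = 194.
Granite's profit: 194·38 - 80·38 - 38² = 2888.

2888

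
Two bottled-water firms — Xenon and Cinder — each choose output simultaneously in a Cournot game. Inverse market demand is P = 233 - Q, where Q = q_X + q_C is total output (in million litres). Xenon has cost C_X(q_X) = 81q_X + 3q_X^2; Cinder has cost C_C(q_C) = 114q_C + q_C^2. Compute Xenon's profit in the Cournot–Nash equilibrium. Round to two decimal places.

Xenon's profit: π_X = (233 - Q)q_X - (81q_X + 3q_X²). Setting ∂π_X/∂q_X = 0: 152 - 8q_X - (q_C) = 0.
Cinder's first-order condition: 119 - 4q_C - (q_X) = 0.
Rearranging gives the reaction functions q_X = (152 - q_C)/8 and q_C = (119 - q_X)/4.
Substituting one into the other gives q_X = 489/31 and q_C = 800/31.
Price P = 233 - 1289/31 = 191.4194.
Xenon's profit: 191.4194·(489/31) - 81·(489/31) - 3(489/31)² = 995.3007.

995.30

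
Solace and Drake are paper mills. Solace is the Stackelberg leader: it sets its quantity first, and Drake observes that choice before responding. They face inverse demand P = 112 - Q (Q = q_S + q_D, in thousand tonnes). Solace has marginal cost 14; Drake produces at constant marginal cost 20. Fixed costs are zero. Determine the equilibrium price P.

Solve by backward induction. Given q_S, the follower Drake maximises π_D = (112 - q_S - q_D)q_D - 20q_D.
Follower FOC: 92 - q_S - 2q_D = 0, so q_D(q_S) = (92 - q_S)/2.
The leader anticipates this reaction. Substituting into P = 112 - Q gives P = 66 - (1/2)q_S, so π_S = (66 - (1/2)q_S)q_S - 14q_S.
The leader's first-order condition 52 - q_S = 0 yields q_S = 52.
Then q_D = (92 - 52)/2 = 20.
Total output Q = 72, so price P = 112 - 72 = 40.

40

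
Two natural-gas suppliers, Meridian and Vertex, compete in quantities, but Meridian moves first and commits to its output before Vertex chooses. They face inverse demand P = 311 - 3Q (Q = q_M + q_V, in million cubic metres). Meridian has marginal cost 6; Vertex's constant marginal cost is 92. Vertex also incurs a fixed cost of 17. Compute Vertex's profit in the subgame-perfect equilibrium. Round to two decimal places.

Solve by backward induction. Given q_M, the follower Vertex maximises π_V = (311 - 3q_M - 3q_V)q_V - 92q_V.
Setting the follower's marginal profit to zero, 219 - 3q_M - 6q_V = 0, i.e. q_V = (219 - 3q_M)/6.
The leader anticipates this reaction. Substituting into P = 311 - 3Q gives P = 403/2 - (3/2)q_M, so π_M = (403/2 - (3/2)q_M)q_M - 6q_M.
Maximising: ∂π_M/∂q_M = 391/2 - 3q_M = 0, giving q_M = 391/6.
Then q_V = (219 - 3·(391/6))/6 = 47/12.
Price P = 311 - 3·(829/12) = 415/4.
Vertex's profit: (415/4 - 92)·(47/12) - 17 = 1393/48.

29.02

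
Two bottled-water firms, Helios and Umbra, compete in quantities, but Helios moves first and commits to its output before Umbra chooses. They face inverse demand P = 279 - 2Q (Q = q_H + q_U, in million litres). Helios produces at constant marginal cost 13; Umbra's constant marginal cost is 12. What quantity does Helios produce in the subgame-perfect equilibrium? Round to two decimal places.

66.25

The follower Umbra best-responds to any q_H: π_U = (279 - 2Q)q_U - 12q_U.
∂π_U/∂q_U = 267 - 2q_H - 4q_U = 0 gives the reaction function q_U = (267 - 2q_H)/4.
Helios substitutes q_U(q_H) into its own profit: π_H = q_H(279 - 2q_H - (267 - 2q_H)/2) - 13q_H = (291/2 - q_H)q_H - 13q_H.
Leader FOC: 265/2 - 2q_H = 0, so q_H = 265/4.
Then q_U = (267 - 2·(265/4))/4 = 269/8.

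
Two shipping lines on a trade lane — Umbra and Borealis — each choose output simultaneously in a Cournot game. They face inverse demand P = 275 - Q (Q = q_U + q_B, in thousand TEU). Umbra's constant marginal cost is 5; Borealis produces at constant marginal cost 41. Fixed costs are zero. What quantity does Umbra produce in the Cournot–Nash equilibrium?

102

Umbra's profit: π_U = (275 - Q)q_U - (5q_U). Setting ∂π_U/∂q_U = 0: 270 - 2q_U - (q_B) = 0.
Borealis's profit: π_B = (275 - Q)q_B - (41q_B). Setting ∂π_B/∂q_B = 0: 234 - 2q_B - (q_U) = 0.
Rearranging gives the reaction functions q_U = (270 - q_B)/2 and q_B = (234 - q_U)/2.
Solving the pair: q_U = 102, q_B = 66.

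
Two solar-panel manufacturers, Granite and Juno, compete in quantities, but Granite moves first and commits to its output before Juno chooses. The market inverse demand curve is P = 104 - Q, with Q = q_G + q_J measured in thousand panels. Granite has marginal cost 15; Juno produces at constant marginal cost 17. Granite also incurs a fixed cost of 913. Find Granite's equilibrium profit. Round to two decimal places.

122.13

Solve by backward induction. Given q_G, the follower Juno maximises π_J = (104 - q_G - q_J)q_J - 17q_J.
Follower FOC: 87 - q_G - 2q_J = 0, so q_J(q_G) = (87 - q_G)/2.
The leader anticipates this reaction. Substituting into P = 104 - Q gives P = 121/2 - (1/2)q_G, so π_G = (121/2 - (1/2)q_G)q_G - 15q_G.
Leader FOC: 91/2 - q_G = 0, so q_G = 91/2.
Then q_J = (87 - 91/2)/2 = 83/4.
Price P = 104 - 265/4 = 151/4.
Granite's profit: (151/4 - 15)·(91/2) - 913 = 977/8.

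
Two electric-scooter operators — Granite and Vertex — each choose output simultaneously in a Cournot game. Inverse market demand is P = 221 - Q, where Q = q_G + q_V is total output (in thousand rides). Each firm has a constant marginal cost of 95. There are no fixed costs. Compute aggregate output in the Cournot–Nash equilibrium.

A representative firm's profit is π_i = q_i(221 - Q) - 95q_i.
Setting ∂π_i/∂q_i = 0 with rivals' quantities fixed: 126 - 2q_i - q_j = 0.
With identical firms every q_j equals q_i, so q_j = q_i and 126 = 3q_i, giving q_i = 42.
Total output Q = 42 + 42 = 84.

84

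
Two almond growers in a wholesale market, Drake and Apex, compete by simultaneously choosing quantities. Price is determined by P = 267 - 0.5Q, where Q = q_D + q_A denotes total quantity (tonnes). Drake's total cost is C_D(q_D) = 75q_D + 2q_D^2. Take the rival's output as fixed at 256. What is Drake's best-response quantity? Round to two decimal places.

12.80

With the rival's output fixed at 256, Drake's profit is π_D = (267 - (1/2)·256 - (1/2)q_D)q_D - (75q_D + 2q_D²) = (139 - (1/2)q_D)q_D - (75q_D + 2q_D²).
∂π_D/∂q_D = 64 - 5q_D = 0, so q_D = 64/5.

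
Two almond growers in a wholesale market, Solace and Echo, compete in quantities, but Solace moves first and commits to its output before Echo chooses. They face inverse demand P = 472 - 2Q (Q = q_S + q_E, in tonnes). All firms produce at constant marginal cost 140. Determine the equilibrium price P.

The follower Echo best-responds to any q_S: π_E = (472 - 2Q)q_E - 140q_E.
Follower FOC: 332 - 2q_S - 4q_E = 0, so q_E(q_S) = (332 - 2q_S)/4.
Solace substitutes q_E(q_S) into its own profit: π_S = q_S(472 - 2q_S - (332 - 2q_S)/2) - 140q_S = (306 - q_S)q_S - 140q_S.
Leader FOC: 166 - 2q_S = 0, so q_S = 83.
Then q_E = (332 - 2·83)/4 = 83/2.
Total output Q = 249/2, so price P = 472 - 2·(249/2) = 223.

223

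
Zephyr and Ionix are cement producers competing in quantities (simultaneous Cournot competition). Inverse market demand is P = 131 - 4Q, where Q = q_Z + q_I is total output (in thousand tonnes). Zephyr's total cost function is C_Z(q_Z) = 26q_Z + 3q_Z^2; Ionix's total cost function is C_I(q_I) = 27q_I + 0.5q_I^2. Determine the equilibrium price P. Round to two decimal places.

74.09

Zephyr's profit: π_Z = (131 - 4Q)q_Z - (26q_Z + 3q_Z²). Setting ∂π_Z/∂q_Z = 0: 105 - 14q_Z - 4(q_I) = 0.
Ionix's profit: π_I = (131 - 4Q)q_I - (27q_I + (1/2)q_I²). Setting ∂π_I/∂q_I = 0: 104 - 9q_I - 4(q_Z) = 0.
Best responses: q_Z = (105 - 4q_I)/14, q_I = (104 - 4q_Z)/9.
Substituting one into the other gives q_Z = 529/110 and q_I = 518/55.
Total output Q = 313/22, so price P = 131 - 4·(313/22) = 815/11.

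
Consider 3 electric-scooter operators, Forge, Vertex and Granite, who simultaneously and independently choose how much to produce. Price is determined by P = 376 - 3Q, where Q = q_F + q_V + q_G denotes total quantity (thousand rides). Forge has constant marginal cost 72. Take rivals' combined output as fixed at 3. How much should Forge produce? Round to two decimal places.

49.17

With rivals' combined output fixed at 3, Forge's profit is π_F = (376 - 3·3 - 3q_F)q_F - (72q_F) = (367 - 3q_F)q_F - (72q_F).
∂π_F/∂q_F = 295 - 6q_F = 0, so q_F = 295/6.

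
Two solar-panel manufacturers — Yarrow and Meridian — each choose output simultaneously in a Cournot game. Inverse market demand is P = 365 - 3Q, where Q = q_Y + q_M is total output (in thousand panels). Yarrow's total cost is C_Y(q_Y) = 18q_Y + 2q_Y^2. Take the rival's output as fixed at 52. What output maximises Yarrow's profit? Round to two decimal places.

19.10

With the rival's output fixed at 52, Yarrow's profit is π_Y = (365 - 3·52 - 3q_Y)q_Y - (18q_Y + 2q_Y²) = (209 - 3q_Y)q_Y - (18q_Y + 2q_Y²).
∂π_Y/∂q_Y = 191 - 10q_Y = 0, so q_Y = 191/10.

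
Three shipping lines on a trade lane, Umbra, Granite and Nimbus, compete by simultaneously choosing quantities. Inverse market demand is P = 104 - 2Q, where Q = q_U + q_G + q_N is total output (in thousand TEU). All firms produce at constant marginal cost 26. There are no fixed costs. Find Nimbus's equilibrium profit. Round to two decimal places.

A representative firm's profit is π_i = q_i(104 - 2Q) - 26q_i.
Setting ∂π_i/∂q_i = 0 with rivals' quantities fixed: 78 - 4q_i - 2·Σ_{j≠i} q_j = 0.
With identical firms every q_j equals q_i, so Σ_{j≠i} q_j = 2q_i and 78 = 8q_i, giving q_i = 39/4.
Price P = 104 - 2·(117/4) = 91/2.
Nimbus's profit: (91/2 - 26)·(39/4) = 1521/8.

190.13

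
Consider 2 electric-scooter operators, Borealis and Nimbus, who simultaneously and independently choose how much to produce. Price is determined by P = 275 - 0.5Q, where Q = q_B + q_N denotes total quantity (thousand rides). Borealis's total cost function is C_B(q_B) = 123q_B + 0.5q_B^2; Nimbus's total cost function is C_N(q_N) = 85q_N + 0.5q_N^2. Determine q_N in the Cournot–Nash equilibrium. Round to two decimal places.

81.07

Borealis's profit: π_B = (275 - 0.5Q)q_B - (123q_B + (1/2)q_B²). Setting ∂π_B/∂q_B = 0: 152 - 2q_B - (1/2)(q_N) = 0.
Nimbus's first-order condition: 190 - 2q_N - (1/2)(q_B) = 0.
Rearranging gives the reaction functions q_B = (152 - (1/2)q_N)/2 and q_N = (190 - (1/2)q_B)/2.
Solving the pair: q_B = 836/15, q_N = 1216/15.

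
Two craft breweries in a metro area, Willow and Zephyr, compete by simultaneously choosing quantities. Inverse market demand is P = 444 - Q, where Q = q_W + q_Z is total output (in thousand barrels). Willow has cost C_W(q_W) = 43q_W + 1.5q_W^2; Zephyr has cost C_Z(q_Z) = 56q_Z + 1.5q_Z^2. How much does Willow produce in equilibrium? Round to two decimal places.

Willow's profit: π_W = (444 - Q)q_W - (43q_W + (3/2)q_W²). Setting ∂π_W/∂q_W = 0: 401 - 5q_W - (q_Z) = 0.
Zephyr's profit: π_Z = (444 - Q)q_Z - (56q_Z + (3/2)q_Z²). Setting ∂π_Z/∂q_Z = 0: 388 - 5q_Z - (q_W) = 0.
Rearranging gives the reaction functions q_W = (401 - q_Z)/5 and q_Z = (388 - q_W)/5.
Solving the pair: q_W = 539/8, q_Z = 513/8.

67.38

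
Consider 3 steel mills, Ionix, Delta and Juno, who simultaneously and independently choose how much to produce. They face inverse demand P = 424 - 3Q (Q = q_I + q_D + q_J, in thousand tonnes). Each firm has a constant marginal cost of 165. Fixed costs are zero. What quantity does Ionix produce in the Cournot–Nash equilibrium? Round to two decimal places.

Each firm earns π_i = (424 - 3Q)q_i - 165q_i.
First-order condition (treating rivals' output as given): 259 - 6q_i - 3·Σ_{j≠i} q_j = 0.
With identical firms every q_j equals q_i, so Σ_{j≠i} q_j = 2q_i and 259 = 12q_i, giving q_i = 259/12.

21.58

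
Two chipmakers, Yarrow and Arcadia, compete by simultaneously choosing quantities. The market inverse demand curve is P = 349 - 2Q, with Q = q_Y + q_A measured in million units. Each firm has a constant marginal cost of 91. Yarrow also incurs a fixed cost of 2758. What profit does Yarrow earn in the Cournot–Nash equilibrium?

940

A representative firm's profit is π_i = q_i(349 - 2Q) - 91q_i.
Setting ∂π_i/∂q_i = 0 with rivals' quantities fixed: 258 - 4q_i - 2q_j = 0.
By symmetry each firm produces the same amount; substituting q_j = q_i yields q_i = 258/6 = 43.
Price P = 349 - 2·86 = 177.
Yarrow's profit: (177 - 91)·43 - 2758 = 940.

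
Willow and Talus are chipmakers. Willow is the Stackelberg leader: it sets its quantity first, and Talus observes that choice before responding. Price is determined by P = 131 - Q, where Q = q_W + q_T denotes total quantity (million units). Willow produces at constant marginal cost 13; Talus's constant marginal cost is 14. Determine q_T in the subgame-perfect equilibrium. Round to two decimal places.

Solve by backward induction. Given q_W, the follower Talus maximises π_T = (131 - q_W - q_T)q_T - 14q_T.
Follower FOC: 117 - q_W - 2q_T = 0, so q_T(q_W) = (117 - q_W)/2.
The leader anticipates this reaction. Substituting into P = 131 - Q gives P = 145/2 - (1/2)q_W, so π_W = (145/2 - (1/2)q_W)q_W - 13q_W.
Leader FOC: 119/2 - q_W = 0, so q_W = 119/2.
Then q_T = (117 - 119/2)/2 = 115/4.

28.75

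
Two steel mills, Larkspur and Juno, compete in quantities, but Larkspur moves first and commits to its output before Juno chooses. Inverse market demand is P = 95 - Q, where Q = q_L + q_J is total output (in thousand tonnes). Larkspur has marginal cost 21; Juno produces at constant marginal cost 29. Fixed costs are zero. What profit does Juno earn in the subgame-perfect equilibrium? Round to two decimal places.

156.25

Solve by backward induction. Given q_L, the follower Juno maximises π_J = (95 - q_L - q_J)q_J - 29q_J.
Setting the follower's marginal profit to zero, 66 - q_L - 2q_J = 0, i.e. q_J = (66 - q_L)/2.
Larkspur substitutes q_J(q_L) into its own profit: π_L = q_L(95 - q_L - (66 - q_L)/2) - 21q_L = (62 - (1/2)q_L)q_L - 21q_L.
The leader's first-order condition 41 - q_L = 0 yields q_L = 41.
Then q_J = (66 - 41)/2 = 25/2.
Price P = 95 - 107/2 = 83/2.
Juno's profit: (83/2 - 29)·(25/2) = 625/4.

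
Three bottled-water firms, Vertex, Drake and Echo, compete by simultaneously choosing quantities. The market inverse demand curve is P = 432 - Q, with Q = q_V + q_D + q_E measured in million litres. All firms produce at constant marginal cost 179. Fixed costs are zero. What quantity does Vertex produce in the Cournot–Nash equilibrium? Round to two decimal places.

A representative firm's profit is π_i = q_i(432 - Q) - 179q_i.
First-order condition (treating rivals' output as given): 253 - 2q_i - Σ_{j≠i} q_j = 0.
With identical firms every q_j equals q_i, so Σ_{j≠i} q_j = 2q_i and 253 = 4q_i, giving q_i = 253/4.

63.25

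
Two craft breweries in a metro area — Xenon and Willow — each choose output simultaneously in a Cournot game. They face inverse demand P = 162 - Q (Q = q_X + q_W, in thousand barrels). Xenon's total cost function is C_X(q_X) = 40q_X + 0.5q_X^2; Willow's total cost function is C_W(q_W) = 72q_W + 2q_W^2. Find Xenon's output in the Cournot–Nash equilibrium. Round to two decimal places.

Xenon's profit: π_X = (162 - Q)q_X - (40q_X + (1/2)q_X²). Setting ∂π_X/∂q_X = 0: 122 - 3q_X - (q_W) = 0.
Willow's first-order condition: 90 - 6q_W - (q_X) = 0.
Rearranging gives the reaction functions q_X = (122 - q_W)/3 and q_W = (90 - q_X)/6.
Substituting one into the other gives q_X = 642/17 and q_W = 148/17.

37.76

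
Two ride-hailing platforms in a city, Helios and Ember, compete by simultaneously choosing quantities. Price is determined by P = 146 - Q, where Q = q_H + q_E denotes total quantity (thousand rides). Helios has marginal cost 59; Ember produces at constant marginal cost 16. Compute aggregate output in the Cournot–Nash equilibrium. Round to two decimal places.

72.33

Helios's profit: π_H = (146 - Q)q_H - (59q_H). Setting ∂π_H/∂q_H = 0: 87 - 2q_H - (q_E) = 0.
Ember's first-order condition: 130 - 2q_E - (q_H) = 0.
So q_H = (87 - q_E)/2 and q_E = (130 - q_H)/2.
Solving the pair: q_H = 44/3, q_E = 173/3.
Total output Q = 44/3 + 173/3 = 217/3.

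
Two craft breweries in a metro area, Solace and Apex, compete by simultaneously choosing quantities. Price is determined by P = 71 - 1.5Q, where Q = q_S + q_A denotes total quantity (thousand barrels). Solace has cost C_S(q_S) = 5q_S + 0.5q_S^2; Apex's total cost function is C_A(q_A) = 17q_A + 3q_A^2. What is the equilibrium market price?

Solace's profit: π_S = (71 - 1.5Q)q_S - (5q_S + (1/2)q_S²). Setting ∂π_S/∂q_S = 0: 66 - 4q_S - (3/2)(q_A) = 0.
Apex's first-order condition: 54 - 9q_A - (3/2)(q_S) = 0.
Best responses: q_S = (66 - (3/2)q_A)/4, q_A = (54 - (3/2)q_S)/9.
Solving the pair: q_S = 76/5, q_A = 52/15.
Total output Q = 56/3, so price P = 71 - (3/2)·(56/3) = 43.

43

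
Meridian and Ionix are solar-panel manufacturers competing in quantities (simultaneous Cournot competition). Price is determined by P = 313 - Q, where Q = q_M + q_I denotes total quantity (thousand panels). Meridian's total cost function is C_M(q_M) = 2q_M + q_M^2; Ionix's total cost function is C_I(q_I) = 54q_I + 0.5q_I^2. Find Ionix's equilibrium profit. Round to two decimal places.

6516.01

Meridian's profit: π_M = (313 - Q)q_M - (2q_M + q_M²). Setting ∂π_M/∂q_M = 0: 311 - 4q_M - (q_I) = 0.
Ionix's profit: π_I = (313 - Q)q_I - (54q_I + (1/2)q_I²). Setting ∂π_I/∂q_I = 0: 259 - 3q_I - (q_M) = 0.
Rearranging gives the reaction functions q_M = (311 - q_I)/4 and q_I = (259 - q_M)/3.
Solving the pair: q_M = 674/11, q_I = 725/11.
Price P = 313 - 1399/11 = 185.8182.
Ionix's profit: 185.8182·(725/11) - 54·(725/11) - (1/2)(725/11)² = 6516.0124.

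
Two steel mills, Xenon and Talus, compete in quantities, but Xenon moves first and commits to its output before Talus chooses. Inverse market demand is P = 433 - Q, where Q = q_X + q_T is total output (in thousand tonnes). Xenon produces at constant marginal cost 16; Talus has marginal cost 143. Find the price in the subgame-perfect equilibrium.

Solve by backward induction. Given q_X, the follower Talus maximises π_T = (433 - q_X - q_T)q_T - 143q_T.
Setting the follower's marginal profit to zero, 290 - q_X - 2q_T = 0, i.e. q_T = (290 - q_X)/2.
The leader anticipates this reaction. Substituting into P = 433 - Q gives P = 288 - (1/2)q_X, so π_X = (288 - (1/2)q_X)q_X - 16q_X.
The leader's first-order condition 272 - q_X = 0 yields q_X = 272.
Then q_T = (290 - 272)/2 = 9.
Total output Q = 281, so price P = 433 - 281 = 152.

152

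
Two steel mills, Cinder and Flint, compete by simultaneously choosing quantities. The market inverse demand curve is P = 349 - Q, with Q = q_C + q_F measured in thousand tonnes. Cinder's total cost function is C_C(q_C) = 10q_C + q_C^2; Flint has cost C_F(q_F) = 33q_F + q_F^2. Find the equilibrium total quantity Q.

131

Cinder's profit: π_C = (349 - Q)q_C - (10q_C + q_C²). Setting ∂π_C/∂q_C = 0: 339 - 4q_C - (q_F) = 0.
Flint's profit: π_F = (349 - Q)q_F - (33q_F + q_F²). Setting ∂π_F/∂q_F = 0: 316 - 4q_F - (q_C) = 0.
Best responses: q_C = (339 - q_F)/4, q_F = (316 - q_C)/4.
Solving the pair: q_C = 208/3, q_F = 185/3.
Total output Q = 208/3 + 185/3 = 131.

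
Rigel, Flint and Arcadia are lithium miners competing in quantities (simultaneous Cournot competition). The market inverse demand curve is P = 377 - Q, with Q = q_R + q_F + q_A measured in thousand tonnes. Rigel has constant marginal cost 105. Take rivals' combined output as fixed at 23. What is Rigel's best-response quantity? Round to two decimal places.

With rivals' combined output fixed at 23, Rigel's profit is π_R = (377 - 23 - q_R)q_R - (105q_R) = (354 - q_R)q_R - (105q_R).
∂π_R/∂q_R = 249 - 2q_R = 0, so q_R = 249/2.

124.50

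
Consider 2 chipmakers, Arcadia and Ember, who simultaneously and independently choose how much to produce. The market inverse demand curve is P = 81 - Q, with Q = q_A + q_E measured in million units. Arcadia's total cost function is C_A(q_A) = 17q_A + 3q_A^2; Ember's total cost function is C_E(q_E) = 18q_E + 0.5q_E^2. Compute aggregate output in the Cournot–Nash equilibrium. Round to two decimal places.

Arcadia's profit: π_A = (81 - Q)q_A - (17q_A + 3q_A²). Setting ∂π_A/∂q_A = 0: 64 - 8q_A - (q_E) = 0.
Ember's first-order condition: 63 - 3q_E - (q_A) = 0.
Best responses: q_A = (64 - q_E)/8, q_E = (63 - q_A)/3.
Substituting one into the other gives q_A = 129/23 and q_E = 440/23.
Total output Q = 129/23 + 440/23 = 569/23.

24.74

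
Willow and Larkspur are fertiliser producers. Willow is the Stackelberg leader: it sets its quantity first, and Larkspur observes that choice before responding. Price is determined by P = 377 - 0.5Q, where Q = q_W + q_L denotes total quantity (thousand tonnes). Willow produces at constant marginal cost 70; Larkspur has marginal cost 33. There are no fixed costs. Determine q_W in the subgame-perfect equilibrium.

Solve by backward induction. Given q_W, the follower Larkspur maximises π_L = (377 - (1/2)q_W - (1/2)q_L)q_L - 33q_L.
∂π_L/∂q_L = 344 - (1/2)q_W - q_L = 0 gives the reaction function q_L = (344 - (1/2)q_W).
Willow substitutes q_L(q_W) into its own profit: π_W = q_W(377 - (1/2)q_W - (344 - (1/2)q_W)/2) - 70q_W = (205 - (1/4)q_W)q_W - 70q_W.
Maximising: ∂π_W/∂q_W = 135 - (1/2)q_W = 0, giving q_W = 270.
Then q_L = (344 - (1/2)·270) = 209.

270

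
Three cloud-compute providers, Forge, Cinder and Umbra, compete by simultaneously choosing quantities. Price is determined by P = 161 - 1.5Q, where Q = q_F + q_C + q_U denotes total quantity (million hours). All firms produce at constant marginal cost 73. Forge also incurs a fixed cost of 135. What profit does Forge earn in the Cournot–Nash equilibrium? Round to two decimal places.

Each firm earns π_i = (161 - 1.5Q)q_i - 73q_i.
First-order condition (treating rivals' output as given): 88 - 3q_i - (3/2)·Σ_{j≠i} q_j = 0.
With identical firms every q_j equals q_i, so Σ_{j≠i} q_j = 2q_i and 88 = 6q_i, giving q_i = 44/3.
Price P = 161 - (3/2)·44 = 95.
Forge's profit: (95 - 73)·(44/3) - 135 = 563/3.

187.67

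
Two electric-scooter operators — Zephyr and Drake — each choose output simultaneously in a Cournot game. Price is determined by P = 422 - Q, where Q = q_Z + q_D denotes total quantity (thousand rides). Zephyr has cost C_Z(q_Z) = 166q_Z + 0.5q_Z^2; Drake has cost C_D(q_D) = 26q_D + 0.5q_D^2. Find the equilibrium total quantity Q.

Zephyr's profit: π_Z = (422 - Q)q_Z - (166q_Z + (1/2)q_Z²). Setting ∂π_Z/∂q_Z = 0: 256 - 3q_Z - (q_D) = 0.
Drake's first-order condition: 396 - 3q_D - (q_Z) = 0.
Best responses: q_Z = (256 - q_D)/3, q_D = (396 - q_Z)/3.
Substituting one into the other gives q_Z = 93/2 and q_D = 233/2.
Total output Q = 93/2 + 233/2 = 163.

163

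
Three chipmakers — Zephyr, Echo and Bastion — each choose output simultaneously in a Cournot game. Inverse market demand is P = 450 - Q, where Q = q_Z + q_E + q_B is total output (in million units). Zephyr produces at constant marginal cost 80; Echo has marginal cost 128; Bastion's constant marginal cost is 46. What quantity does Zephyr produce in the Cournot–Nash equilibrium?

96

Zephyr's profit: π_Z = (450 - Q)q_Z - (80q_Z). Setting ∂π_Z/∂q_Z = 0: 370 - 2q_Z - (q_E + q_B) = 0.
Echo's first-order condition: 322 - 2q_E - (q_Z + q_B) = 0.
Bastion's first-order condition: 404 - 2q_B - (q_Z + q_E) = 0.
Adding the 3 first-order conditions: 1096 − 4Q = 0, so Q = 274.
Back-substituting: q_Z = (370 − 274) = 96, q_E = (322 − 274) = 48, q_B = (404 − 274) = 130.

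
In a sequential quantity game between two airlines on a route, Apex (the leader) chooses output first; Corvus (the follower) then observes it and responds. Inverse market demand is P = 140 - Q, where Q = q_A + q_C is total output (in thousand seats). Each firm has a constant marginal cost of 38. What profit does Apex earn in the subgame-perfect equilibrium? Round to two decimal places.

Solve by backward induction. Given q_A, the follower Corvus maximises π_C = (140 - q_A - q_C)q_C - 38q_C.
∂π_C/∂q_C = 102 - q_A - 2q_C = 0 gives the reaction function q_C = (102 - q_A)/2.
The leader anticipates this reaction. Substituting into P = 140 - Q gives P = 89 - (1/2)q_A, so π_A = (89 - (1/2)q_A)q_A - 38q_A.
Maximising: ∂π_A/∂q_A = 51 - q_A = 0, giving q_A = 51.
Then q_C = (102 - 51)/2 = 51/2.
Price P = 140 - 153/2 = 127/2.
Apex's profit: (127/2 - 38)·51 = 1300.5000.

1300.50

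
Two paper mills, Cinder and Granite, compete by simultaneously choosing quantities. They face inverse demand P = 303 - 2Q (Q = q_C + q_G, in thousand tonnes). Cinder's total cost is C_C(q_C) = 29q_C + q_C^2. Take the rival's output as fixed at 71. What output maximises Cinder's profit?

With the rival's output fixed at 71, Cinder's profit is π_C = (303 - 2·71 - 2q_C)q_C - (29q_C + q_C²) = (161 - 2q_C)q_C - (29q_C + q_C²).
∂π_C/∂q_C = 132 - 6q_C = 0, so q_C = 22.

22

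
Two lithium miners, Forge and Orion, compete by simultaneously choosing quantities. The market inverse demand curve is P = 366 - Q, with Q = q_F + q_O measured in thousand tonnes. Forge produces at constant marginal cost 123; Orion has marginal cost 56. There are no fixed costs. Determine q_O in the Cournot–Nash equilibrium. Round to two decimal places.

Forge's profit: π_F = (366 - Q)q_F - (123q_F). Setting ∂π_F/∂q_F = 0: 243 - 2q_F - (q_O) = 0.
Orion's first-order condition: 310 - 2q_O - (q_F) = 0.
So q_F = (243 - q_O)/2 and q_O = (310 - q_F)/2.
Solving the pair: q_F = 176/3, q_O = 377/3.

125.67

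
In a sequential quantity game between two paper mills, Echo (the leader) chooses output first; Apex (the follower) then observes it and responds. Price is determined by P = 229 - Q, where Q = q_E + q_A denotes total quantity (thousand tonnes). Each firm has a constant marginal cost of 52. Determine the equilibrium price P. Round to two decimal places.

96.25

The follower Apex best-responds to any q_E: π_A = (229 - Q)q_A - 52q_A.
∂π_A/∂q_A = 177 - q_E - 2q_A = 0 gives the reaction function q_A = (177 - q_E)/2.
The leader anticipates this reaction. Substituting into P = 229 - Q gives P = 281/2 - (1/2)q_E, so π_E = (281/2 - (1/2)q_E)q_E - 52q_E.
The leader's first-order condition 177/2 - q_E = 0 yields q_E = 177/2.
Then q_A = (177 - 177/2)/2 = 177/4.
Total output Q = 531/4, so price P = 229 - 531/4 = 385/4.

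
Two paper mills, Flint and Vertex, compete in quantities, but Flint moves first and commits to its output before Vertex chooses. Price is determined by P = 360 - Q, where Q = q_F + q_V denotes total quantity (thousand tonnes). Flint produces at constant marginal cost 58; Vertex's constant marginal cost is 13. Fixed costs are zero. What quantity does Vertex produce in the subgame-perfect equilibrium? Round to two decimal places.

109.25

Solve by backward induction. Given q_F, the follower Vertex maximises π_V = (360 - q_F - q_V)q_V - 13q_V.
Setting the follower's marginal profit to zero, 347 - q_F - 2q_V = 0, i.e. q_V = (347 - q_F)/2.
The leader anticipates this reaction. Substituting into P = 360 - Q gives P = 373/2 - (1/2)q_F, so π_F = (373/2 - (1/2)q_F)q_F - 58q_F.
The leader's first-order condition 257/2 - q_F = 0 yields q_F = 257/2.
Then q_V = (347 - 257/2)/2 = 437/4.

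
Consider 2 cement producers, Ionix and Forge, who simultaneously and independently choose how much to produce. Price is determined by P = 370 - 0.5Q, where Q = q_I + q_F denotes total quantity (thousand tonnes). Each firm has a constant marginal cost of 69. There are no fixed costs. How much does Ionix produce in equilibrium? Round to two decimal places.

200.67

A representative firm's profit is π_i = q_i(370 - 0.5Q) - 69q_i.
First-order condition (treating rivals' output as given): 301 - q_i - (1/2)q_j = 0.
By symmetry each firm produces the same amount; substituting q_j = q_i yields q_i = 301/(3/2) = 602/3.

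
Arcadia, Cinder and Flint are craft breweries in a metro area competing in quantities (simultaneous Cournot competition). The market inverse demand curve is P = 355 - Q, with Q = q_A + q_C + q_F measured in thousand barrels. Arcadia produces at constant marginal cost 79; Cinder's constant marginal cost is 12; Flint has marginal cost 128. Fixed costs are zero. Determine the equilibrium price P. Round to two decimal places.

143.50

Arcadia's profit: π_A = (355 - Q)q_A - (79q_A). Setting ∂π_A/∂q_A = 0: 276 - 2q_A - (q_C + q_F) = 0.
Cinder's profit: π_C = (355 - Q)q_C - (12q_C). Setting ∂π_C/∂q_C = 0: 343 - 2q_C - (q_A + q_F) = 0.
Flint's first-order condition: 227 - 2q_F - (q_A + q_C) = 0.
Summing all 3 equations gives 846 − 4Q = 0, hence Q = 423/2.
Back-substituting: q_A = (276 − 423/2) = 129/2, q_C = (343 − 423/2) = 263/2, q_F = (227 − 423/2) = 31/2.
Total output Q = 423/2, so price P = 355 - 423/2 = 287/2.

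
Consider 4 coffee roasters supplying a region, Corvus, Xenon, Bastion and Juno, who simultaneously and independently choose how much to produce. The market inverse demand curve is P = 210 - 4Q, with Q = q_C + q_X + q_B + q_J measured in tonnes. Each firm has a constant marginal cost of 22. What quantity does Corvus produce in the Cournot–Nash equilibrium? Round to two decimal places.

9.40

A representative firm's profit is π_i = q_i(210 - 4Q) - 22q_i.
First-order condition (treating rivals' output as given): 188 - 8q_i - 4·Σ_{j≠i} q_j = 0.
With identical firms every q_j equals q_i, so Σ_{j≠i} q_j = 3q_i and 188 = 20q_i, giving q_i = 47/5.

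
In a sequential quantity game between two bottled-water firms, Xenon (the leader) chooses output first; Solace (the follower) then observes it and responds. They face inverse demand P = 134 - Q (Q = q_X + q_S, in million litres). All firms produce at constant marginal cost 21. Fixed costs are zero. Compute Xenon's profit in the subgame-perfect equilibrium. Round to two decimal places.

The follower Solace best-responds to any q_X: π_S = (134 - Q)q_S - 21q_S.
Follower FOC: 113 - q_X - 2q_S = 0, so q_S(q_X) = (113 - q_X)/2.
The leader anticipates this reaction. Substituting into P = 134 - Q gives P = 155/2 - (1/2)q_X, so π_X = (155/2 - (1/2)q_X)q_X - 21q_X.
Leader FOC: 113/2 - q_X = 0, so q_X = 113/2.
Then q_S = (113 - 113/2)/2 = 113/4.
Price P = 134 - 339/4 = 197/4.
Xenon's profit: (197/4 - 21)·(113/2) = 1596.1250.

1596.13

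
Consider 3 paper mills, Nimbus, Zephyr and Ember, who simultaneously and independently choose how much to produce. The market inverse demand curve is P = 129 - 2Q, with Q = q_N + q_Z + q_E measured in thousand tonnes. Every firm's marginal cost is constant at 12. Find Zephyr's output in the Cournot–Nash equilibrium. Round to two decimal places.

A representative firm's profit is π_i = q_i(129 - 2Q) - 12q_i.
Setting ∂π_i/∂q_i = 0 with rivals' quantities fixed: 117 - 4q_i - 2·Σ_{j≠i} q_j = 0.
With identical firms every q_j equals q_i, so Σ_{j≠i} q_j = 2q_i and 117 = 8q_i, giving q_i = 117/8.

14.63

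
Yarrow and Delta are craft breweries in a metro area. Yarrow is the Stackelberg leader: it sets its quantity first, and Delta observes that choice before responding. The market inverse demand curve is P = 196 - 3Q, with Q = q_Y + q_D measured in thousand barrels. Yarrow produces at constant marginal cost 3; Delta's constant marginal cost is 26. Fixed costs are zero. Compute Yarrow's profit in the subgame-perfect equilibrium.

1944

The follower Delta best-responds to any q_Y: π_D = (196 - 3Q)q_D - 26q_D.
∂π_D/∂q_D = 170 - 3q_Y - 6q_D = 0 gives the reaction function q_D = (170 - 3q_Y)/6.
Yarrow substitutes q_D(q_Y) into its own profit: π_Y = q_Y(196 - 3q_Y - (170 - 3q_Y)/2) - 3q_Y = (111 - (3/2)q_Y)q_Y - 3q_Y.
Maximising: ∂π_Y/∂q_Y = 108 - 3q_Y = 0, giving q_Y = 36.
Then q_D = (170 - 3·36)/6 = 31/3.
Price P = 196 - 3·(139/3) = 57.
Yarrow's profit: (57 - 3)·36 = 1944.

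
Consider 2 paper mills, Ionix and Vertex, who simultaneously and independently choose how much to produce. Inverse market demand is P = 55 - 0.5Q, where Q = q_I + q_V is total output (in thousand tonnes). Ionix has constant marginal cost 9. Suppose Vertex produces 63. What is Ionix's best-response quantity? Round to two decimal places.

With the rival's output fixed at 63, Ionix's profit is π_I = (55 - (1/2)·63 - (1/2)q_I)q_I - (9q_I) = (47/2 - (1/2)q_I)q_I - (9q_I).
∂π_I/∂q_I = 29/2 - q_I = 0, so q_I = 29/2.

14.50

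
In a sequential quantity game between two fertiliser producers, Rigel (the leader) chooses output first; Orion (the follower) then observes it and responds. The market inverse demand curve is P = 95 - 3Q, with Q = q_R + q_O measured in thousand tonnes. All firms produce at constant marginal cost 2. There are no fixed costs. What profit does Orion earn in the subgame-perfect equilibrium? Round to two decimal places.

Solve by backward induction. Given q_R, the follower Orion maximises π_O = (95 - 3q_R - 3q_O)q_O - 2q_O.
Follower FOC: 93 - 3q_R - 6q_O = 0, so q_O(q_R) = (93 - 3q_R)/6.
The leader anticipates this reaction. Substituting into P = 95 - 3Q gives P = 97/2 - (3/2)q_R, so π_R = (97/2 - (3/2)q_R)q_R - 2q_R.
Maximising: ∂π_R/∂q_R = 93/2 - 3q_R = 0, giving q_R = 31/2.
Then q_O = (93 - 3·(31/2))/6 = 31/4.
Price P = 95 - 3·(93/4) = 101/4.
Orion's profit: (101/4 - 2)·(31/4) = 180.1875.

180.19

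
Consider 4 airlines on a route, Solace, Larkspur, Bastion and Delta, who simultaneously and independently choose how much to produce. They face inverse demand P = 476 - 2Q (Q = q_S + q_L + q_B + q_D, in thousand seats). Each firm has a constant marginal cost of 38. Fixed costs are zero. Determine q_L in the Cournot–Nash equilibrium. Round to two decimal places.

Each firm earns π_i = (476 - 2Q)q_i - 38q_i.
First-order condition (treating rivals' output as given): 438 - 4q_i - 2·Σ_{j≠i} q_j = 0.
With identical firms every q_j equals q_i, so Σ_{j≠i} q_j = 3q_i and 438 = 10q_i, giving q_i = 219/5.

43.80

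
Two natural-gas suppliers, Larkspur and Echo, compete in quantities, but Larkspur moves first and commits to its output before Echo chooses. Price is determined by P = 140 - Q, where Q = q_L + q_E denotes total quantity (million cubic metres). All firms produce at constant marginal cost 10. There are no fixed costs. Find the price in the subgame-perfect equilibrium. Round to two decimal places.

42.50

The follower Echo best-responds to any q_L: π_E = (140 - Q)q_E - 10q_E.
Setting the follower's marginal profit to zero, 130 - q_L - 2q_E = 0, i.e. q_E = (130 - q_L)/2.
Larkspur substitutes q_E(q_L) into its own profit: π_L = q_L(140 - q_L - (130 - q_L)/2) - 10q_L = (75 - (1/2)q_L)q_L - 10q_L.
Leader FOC: 65 - q_L = 0, so q_L = 65.
Then q_E = (130 - 65)/2 = 65/2.
Total output Q = 195/2, so price P = 140 - 195/2 = 85/2.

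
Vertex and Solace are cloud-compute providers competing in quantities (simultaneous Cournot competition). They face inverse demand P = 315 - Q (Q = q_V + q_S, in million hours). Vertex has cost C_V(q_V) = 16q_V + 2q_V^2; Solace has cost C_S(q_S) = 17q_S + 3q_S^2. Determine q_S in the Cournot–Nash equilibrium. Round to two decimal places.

31.68

Vertex's profit: π_V = (315 - Q)q_V - (16q_V + 2q_V²). Setting ∂π_V/∂q_V = 0: 299 - 6q_V - (q_S) = 0.
Solace's profit: π_S = (315 - Q)q_S - (17q_S + 3q_S²). Setting ∂π_S/∂q_S = 0: 298 - 8q_S - (q_V) = 0.
Rearranging gives the reaction functions q_V = (299 - q_S)/6 and q_S = (298 - q_V)/8.
Solving the pair: q_V = 44.5532, q_S = 1489/47.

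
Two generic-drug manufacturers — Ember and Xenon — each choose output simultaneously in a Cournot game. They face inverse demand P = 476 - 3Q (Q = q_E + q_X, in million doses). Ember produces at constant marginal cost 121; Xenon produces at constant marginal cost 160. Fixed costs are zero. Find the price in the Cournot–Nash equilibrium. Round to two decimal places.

252.33

Ember's profit: π_E = (476 - 3Q)q_E - (121q_E). Setting ∂π_E/∂q_E = 0: 355 - 6q_E - 3(q_X) = 0.
Xenon's first-order condition: 316 - 6q_X - 3(q_E) = 0.
So q_E = (355 - 3q_X)/6 and q_X = (316 - 3q_E)/6.
Substituting one into the other gives q_E = 394/9 and q_X = 277/9.
Total output Q = 671/9, so price P = 476 - 3·(671/9) = 757/3.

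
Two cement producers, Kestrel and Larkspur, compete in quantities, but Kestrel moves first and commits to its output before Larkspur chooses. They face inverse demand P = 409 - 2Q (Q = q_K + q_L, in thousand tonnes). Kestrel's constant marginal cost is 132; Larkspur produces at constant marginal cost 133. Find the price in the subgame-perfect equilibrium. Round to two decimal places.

201.50

The follower Larkspur best-responds to any q_K: π_L = (409 - 2Q)q_L - 133q_L.
Setting the follower's marginal profit to zero, 276 - 2q_K - 4q_L = 0, i.e. q_L = (276 - 2q_K)/4.
Kestrel substitutes q_L(q_K) into its own profit: π_K = q_K(409 - 2q_K - (276 - 2q_K)/2) - 132q_K = (271 - q_K)q_K - 132q_K.
The leader's first-order condition 139 - 2q_K = 0 yields q_K = 139/2.
Then q_L = (276 - 2·(139/2))/4 = 137/4.
Total output Q = 415/4, so price P = 409 - 2·(415/4) = 403/2.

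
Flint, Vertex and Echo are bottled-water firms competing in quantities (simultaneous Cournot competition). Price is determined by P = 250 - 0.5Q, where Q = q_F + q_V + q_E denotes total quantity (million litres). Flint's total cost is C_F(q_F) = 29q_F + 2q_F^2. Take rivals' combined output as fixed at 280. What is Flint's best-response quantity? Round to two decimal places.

16.20

With rivals' combined output fixed at 280, Flint's profit is π_F = (250 - (1/2)·280 - (1/2)q_F)q_F - (29q_F + 2q_F²) = (110 - (1/2)q_F)q_F - (29q_F + 2q_F²).
∂π_F/∂q_F = 81 - 5q_F = 0, so q_F = 81/5.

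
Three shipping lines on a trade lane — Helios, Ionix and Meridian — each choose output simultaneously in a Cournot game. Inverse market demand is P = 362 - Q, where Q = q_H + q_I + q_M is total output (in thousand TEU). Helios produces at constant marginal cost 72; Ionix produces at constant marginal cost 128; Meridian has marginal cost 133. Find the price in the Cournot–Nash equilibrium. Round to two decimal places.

173.75

Helios's profit: π_H = (362 - Q)q_H - (72q_H). Setting ∂π_H/∂q_H = 0: 290 - 2q_H - (q_I + q_M) = 0.
Ionix's profit: π_I = (362 - Q)q_I - (128q_I). Setting ∂π_I/∂q_I = 0: 234 - 2q_I - (q_H + q_M) = 0.
Meridian's first-order condition: 229 - 2q_M - (q_H + q_I) = 0.
Adding the 3 first-order conditions: 753 − 4Q = 0, so Q = 753/4.
Back-substituting: q_H = (290 − 753/4) = 407/4, q_I = (234 − 753/4) = 183/4, q_M = (229 − 753/4) = 163/4.
Total output Q = 753/4, so price P = 362 - 753/4 = 695/4.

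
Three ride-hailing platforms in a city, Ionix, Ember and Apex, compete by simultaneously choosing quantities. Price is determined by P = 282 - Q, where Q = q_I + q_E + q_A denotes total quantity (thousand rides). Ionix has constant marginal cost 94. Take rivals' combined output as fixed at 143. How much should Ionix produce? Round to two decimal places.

With rivals' combined output fixed at 143, Ionix's profit is π_I = (282 - 143 - q_I)q_I - (94q_I) = (139 - q_I)q_I - (94q_I).
∂π_I/∂q_I = 45 - 2q_I = 0, so q_I = 45/2.

22.50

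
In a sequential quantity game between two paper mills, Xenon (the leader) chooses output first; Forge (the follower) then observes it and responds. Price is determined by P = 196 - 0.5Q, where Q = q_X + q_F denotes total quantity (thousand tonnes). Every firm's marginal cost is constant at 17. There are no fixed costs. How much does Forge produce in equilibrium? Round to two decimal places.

Solve by backward induction. Given q_X, the follower Forge maximises π_F = (196 - (1/2)q_X - (1/2)q_F)q_F - 17q_F.
Follower FOC: 179 - (1/2)q_X - q_F = 0, so q_F(q_X) = (179 - (1/2)q_X).
The leader anticipates this reaction. Substituting into P = 196 - 0.5Q gives P = 213/2 - (1/4)q_X, so π_X = (213/2 - (1/4)q_X)q_X - 17q_X.
Maximising: ∂π_X/∂q_X = 179/2 - (1/2)q_X = 0, giving q_X = 179.
Then q_F = (179 - (1/2)·179) = 179/2.

89.50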